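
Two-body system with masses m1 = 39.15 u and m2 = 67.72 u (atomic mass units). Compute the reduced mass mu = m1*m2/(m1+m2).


mu = m1 * m2 / (m1 + m2)
= 39.15 * 67.72 / (39.15 + 67.72)
= 2651.238 / 106.87
= 24.8081 u

24.8081


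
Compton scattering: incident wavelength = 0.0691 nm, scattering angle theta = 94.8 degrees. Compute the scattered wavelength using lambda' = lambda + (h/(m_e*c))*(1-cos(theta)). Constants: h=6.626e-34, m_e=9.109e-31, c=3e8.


Compton wavelength: h/(m_e*c) = 2.4247e-12 m
d_lambda = 2.4247e-12 * (1 - cos(94.8 deg))
= 2.4247e-12 * 1.083678
= 2.6276e-12 m = 0.002628 nm
lambda' = 0.0691 + 0.002628
= 0.071728 nm

0.071728


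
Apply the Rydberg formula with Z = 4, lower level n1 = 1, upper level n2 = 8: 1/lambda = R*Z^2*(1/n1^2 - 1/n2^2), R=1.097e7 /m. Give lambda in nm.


1/lambda = R * Z^2 * (1/n1^2 - 1/n2^2)
= 1.097e7 * 4^2 * (1/1^2 - 1/8^2)
= 1.097e7 * 16 * (1.0 - 0.015625)
= 1.7278e+08 /m
lambda = 1 / 1.7278e+08
= 5.7878 nm

5.7878


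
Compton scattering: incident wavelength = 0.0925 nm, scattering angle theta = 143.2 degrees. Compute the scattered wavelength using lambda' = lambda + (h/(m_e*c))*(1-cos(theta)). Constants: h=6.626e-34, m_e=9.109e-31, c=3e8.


Compton wavelength: h/(m_e*c) = 2.4247e-12 m
d_lambda = 2.4247e-12 * (1 - cos(143.2 deg))
= 2.4247e-12 * 1.800731
= 4.3662e-12 m = 0.004366 nm
lambda' = 0.0925 + 0.004366
= 0.096866 nm

0.096866


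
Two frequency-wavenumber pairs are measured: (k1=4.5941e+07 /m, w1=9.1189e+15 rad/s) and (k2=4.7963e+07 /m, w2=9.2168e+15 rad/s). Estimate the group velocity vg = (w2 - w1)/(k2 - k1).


vg = (w2 - w1) / (k2 - k1)
= (9.2168e+15 - 9.1189e+15) / (4.7963e+07 - 4.5941e+07)
= 9.7900e+13 / 2.0220e+06
= 4.8417e+07 m/s

4.8417e+07


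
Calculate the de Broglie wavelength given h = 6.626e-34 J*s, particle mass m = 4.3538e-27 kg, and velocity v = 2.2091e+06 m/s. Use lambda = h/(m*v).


lambda = h / (m * v)
= 6.626e-34 / (4.3538e-27 * 2.2091e+06)
= 6.626e-34 / 9.6180e-21
= 6.8892e-14 m

6.8892e-14


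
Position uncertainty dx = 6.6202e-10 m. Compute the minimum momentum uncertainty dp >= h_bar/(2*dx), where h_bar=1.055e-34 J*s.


dp = h_bar / (2 * dx)
= 1.055e-34 / (2 * 6.6202e-10)
= 1.055e-34 / 1.3240e-09
= 7.9680e-26 kg*m/s

7.9680e-26


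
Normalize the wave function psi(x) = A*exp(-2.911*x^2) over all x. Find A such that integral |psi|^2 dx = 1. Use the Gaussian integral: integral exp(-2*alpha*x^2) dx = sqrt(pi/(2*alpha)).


integral |psi|^2 dx = A^2 * sqrt(pi/(2*alpha)) = 1
A^2 = sqrt(2*alpha/pi)
= sqrt(2 * 2.911 / pi)
= 1.361323
A = sqrt(1.361323)
= 1.1668

1.1668


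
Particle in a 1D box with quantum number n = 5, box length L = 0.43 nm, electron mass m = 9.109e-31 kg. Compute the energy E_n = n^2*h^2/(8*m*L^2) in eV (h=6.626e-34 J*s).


E = n^2 * h^2 / (8 * m * L^2)
= 5^2 * (6.626e-34)^2 / (8 * 9.109e-31 * (0.43e-9)^2)
= 25 * 4.3904e-67 / (8 * 9.109e-31 * 1.8490e-19)
= 8.1460e-18 J
= 50.849 eV

50.849


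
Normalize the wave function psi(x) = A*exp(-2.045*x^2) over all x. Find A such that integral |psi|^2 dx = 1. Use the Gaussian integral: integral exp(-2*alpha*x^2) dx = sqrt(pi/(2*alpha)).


integral |psi|^2 dx = A^2 * sqrt(pi/(2*alpha)) = 1
A^2 = sqrt(2*alpha/pi)
= sqrt(2 * 2.045 / pi)
= 1.141003
A = sqrt(1.141003)
= 1.0682

1.0682


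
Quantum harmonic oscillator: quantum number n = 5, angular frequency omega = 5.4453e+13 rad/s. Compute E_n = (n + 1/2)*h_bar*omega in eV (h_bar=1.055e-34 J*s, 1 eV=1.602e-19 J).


E = (n + 1/2) * h_bar * omega
= (5 + 0.5) * 1.055e-34 * 5.4453e+13
= 5.5 * 5.7448e-21
= 3.1596e-20 J
= 0.1972 eV

0.1972


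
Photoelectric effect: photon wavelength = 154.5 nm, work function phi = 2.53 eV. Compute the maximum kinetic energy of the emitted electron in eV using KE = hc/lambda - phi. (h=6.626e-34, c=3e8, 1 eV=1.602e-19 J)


E_photon = hc / lambda
= (6.626e-34)(3e8) / (154.5e-9)
= 1.2866e-18 J
= 8.0312 eV
KE = E_photon - phi
= 8.0312 - 2.53
= 5.5012 eV

5.5012


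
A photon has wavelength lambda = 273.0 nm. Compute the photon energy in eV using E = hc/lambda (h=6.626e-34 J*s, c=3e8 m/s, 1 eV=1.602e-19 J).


E = hc / lambda
= (6.626e-34)(3e8) / (273.0e-9)
= 1.9878e-25 / 2.7300e-07
= 7.2813e-19 J
Converting to eV: 7.2813e-19 / 1.602e-19
= 4.5451 eV

4.5451


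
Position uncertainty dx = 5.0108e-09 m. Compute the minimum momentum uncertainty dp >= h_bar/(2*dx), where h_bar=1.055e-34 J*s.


dp = h_bar / (2 * dx)
= 1.055e-34 / (2 * 5.0108e-09)
= 1.055e-34 / 1.0022e-08
= 1.0527e-26 kg*m/s

1.0527e-26


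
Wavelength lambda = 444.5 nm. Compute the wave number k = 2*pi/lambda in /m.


k = 2 * pi / lambda
= 6.2832 / (444.5e-9)
= 6.2832 / 4.4450e-07
= 1.4135e+07 /m

1.4135e+07


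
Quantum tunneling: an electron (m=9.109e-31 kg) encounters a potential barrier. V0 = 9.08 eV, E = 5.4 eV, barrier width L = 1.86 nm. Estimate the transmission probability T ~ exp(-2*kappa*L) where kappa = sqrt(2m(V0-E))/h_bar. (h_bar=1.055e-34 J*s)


V0 - E = 3.68 eV = 5.8954e-19 J
kappa = sqrt(2 * m * (V0-E)) / h_bar
= sqrt(2 * 9.109e-31 * 5.8954e-19) / 1.055e-34
= 9.8232e+09 /m
2*kappa*L = 2 * 9.8232e+09 * 1.86e-9
= 36.5423
T = exp(-36.5423) = 1.348579e-16

1.348579e-16


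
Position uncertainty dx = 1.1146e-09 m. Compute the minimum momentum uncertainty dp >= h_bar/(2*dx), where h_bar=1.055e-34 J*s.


dp = h_bar / (2 * dx)
= 1.055e-34 / (2 * 1.1146e-09)
= 1.055e-34 / 2.2292e-09
= 4.7326e-26 kg*m/s

4.7326e-26


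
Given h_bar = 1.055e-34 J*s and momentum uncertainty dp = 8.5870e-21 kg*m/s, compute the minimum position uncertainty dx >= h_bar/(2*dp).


dx = h_bar / (2 * dp)
= 1.055e-34 / (2 * 8.5870e-21)
= 1.055e-34 / 1.7174e-20
= 6.1430e-15 m

6.1430e-15


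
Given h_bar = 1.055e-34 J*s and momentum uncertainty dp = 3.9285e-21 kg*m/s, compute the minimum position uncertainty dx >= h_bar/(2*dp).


dx = h_bar / (2 * dp)
= 1.055e-34 / (2 * 3.9285e-21)
= 1.055e-34 / 7.8570e-21
= 1.3428e-14 m

1.3428e-14


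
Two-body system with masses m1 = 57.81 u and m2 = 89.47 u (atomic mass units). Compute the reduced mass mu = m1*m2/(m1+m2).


mu = m1 * m2 / (m1 + m2)
= 57.81 * 89.47 / (57.81 + 89.47)
= 5172.2607 / 147.28
= 35.1186 u

35.1186


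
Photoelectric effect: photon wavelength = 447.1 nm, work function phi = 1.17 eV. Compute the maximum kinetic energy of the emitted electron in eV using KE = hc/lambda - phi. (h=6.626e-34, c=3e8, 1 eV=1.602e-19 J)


E_photon = hc / lambda
= (6.626e-34)(3e8) / (447.1e-9)
= 4.4460e-19 J
= 2.7753 eV
KE = E_photon - phi
= 2.7753 - 1.17
= 1.6053 eV

1.6053


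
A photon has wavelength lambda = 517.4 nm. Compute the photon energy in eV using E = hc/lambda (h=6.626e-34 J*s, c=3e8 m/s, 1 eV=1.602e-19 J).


E = hc / lambda
= (6.626e-34)(3e8) / (517.4e-9)
= 1.9878e-25 / 5.1740e-07
= 3.8419e-19 J
Converting to eV: 3.8419e-19 / 1.602e-19
= 2.3982 eV

2.3982


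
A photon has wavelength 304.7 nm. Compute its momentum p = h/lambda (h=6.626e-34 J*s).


p = h / lambda
= 6.626e-34 / (304.7e-9)
= 6.626e-34 / 3.0470e-07
= 2.1746e-27 kg*m/s

2.1746e-27


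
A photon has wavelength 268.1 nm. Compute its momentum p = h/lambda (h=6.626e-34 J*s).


p = h / lambda
= 6.626e-34 / (268.1e-9)
= 6.626e-34 / 2.6810e-07
= 2.4715e-27 kg*m/s

2.4715e-27


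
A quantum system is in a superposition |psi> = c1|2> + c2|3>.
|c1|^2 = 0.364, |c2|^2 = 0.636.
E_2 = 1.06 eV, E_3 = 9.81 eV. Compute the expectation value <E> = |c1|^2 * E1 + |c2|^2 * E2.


<E> = |c1|^2 * E1 + |c2|^2 * E2
= 0.364 * 1.06 + 0.636 * 9.81
= 0.3858 + 6.2392
= 6.625 eV

6.625


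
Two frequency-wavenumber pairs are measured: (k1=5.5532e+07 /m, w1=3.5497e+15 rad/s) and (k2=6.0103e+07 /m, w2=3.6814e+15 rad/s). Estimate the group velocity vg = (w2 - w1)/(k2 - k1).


vg = (w2 - w1) / (k2 - k1)
= (3.6814e+15 - 3.5497e+15) / (6.0103e+07 - 5.5532e+07)
= 1.3170e+14 / 4.5710e+06
= 2.8812e+07 m/s

2.8812e+07


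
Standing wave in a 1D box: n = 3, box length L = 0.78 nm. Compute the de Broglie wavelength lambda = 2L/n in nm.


lambda = 2L / n
= 2 * 0.78 / 3
= 1.56 / 3
= 0.52 nm

0.52


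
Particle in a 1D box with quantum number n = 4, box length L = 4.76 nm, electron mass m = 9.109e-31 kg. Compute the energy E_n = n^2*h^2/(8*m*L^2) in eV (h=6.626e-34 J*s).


E = n^2 * h^2 / (8 * m * L^2)
= 4^2 * (6.626e-34)^2 / (8 * 9.109e-31 * (4.76e-9)^2)
= 16 * 4.3904e-67 / (8 * 9.109e-31 * 2.2658e-17)
= 4.2545e-20 J
= 0.2656 eV

0.2656


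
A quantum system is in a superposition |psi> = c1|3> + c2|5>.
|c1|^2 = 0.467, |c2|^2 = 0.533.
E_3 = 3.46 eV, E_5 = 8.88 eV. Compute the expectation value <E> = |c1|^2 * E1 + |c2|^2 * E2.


<E> = |c1|^2 * E1 + |c2|^2 * E2
= 0.467 * 3.46 + 0.533 * 8.88
= 1.6158 + 4.733
= 6.3489 eV

6.3489


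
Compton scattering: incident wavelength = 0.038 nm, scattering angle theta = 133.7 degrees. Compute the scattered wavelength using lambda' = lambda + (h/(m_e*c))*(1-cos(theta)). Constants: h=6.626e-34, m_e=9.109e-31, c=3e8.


Compton wavelength: h/(m_e*c) = 2.4247e-12 m
d_lambda = 2.4247e-12 * (1 - cos(133.7 deg))
= 2.4247e-12 * 1.690882
= 4.0999e-12 m = 0.0041 nm
lambda' = 0.038 + 0.0041
= 0.0421 nm

0.0421


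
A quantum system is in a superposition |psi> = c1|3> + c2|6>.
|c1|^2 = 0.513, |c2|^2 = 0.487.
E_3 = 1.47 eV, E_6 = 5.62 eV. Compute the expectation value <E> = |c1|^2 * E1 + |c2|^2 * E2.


<E> = |c1|^2 * E1 + |c2|^2 * E2
= 0.513 * 1.47 + 0.487 * 5.62
= 0.7541 + 2.7369
= 3.4911 eV

3.4911


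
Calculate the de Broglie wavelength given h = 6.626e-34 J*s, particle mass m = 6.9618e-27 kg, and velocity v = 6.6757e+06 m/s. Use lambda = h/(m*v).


lambda = h / (m * v)
= 6.626e-34 / (6.9618e-27 * 6.6757e+06)
= 6.626e-34 / 4.6475e-20
= 1.4257e-14 m

1.4257e-14


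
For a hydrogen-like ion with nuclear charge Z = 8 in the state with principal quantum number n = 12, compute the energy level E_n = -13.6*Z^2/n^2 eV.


E_n = -13.6 * Z^2 / n^2
= -13.6 * 8^2 / 12^2
= -13.6 * 64 / 144
= -6.0444 eV

-6.0444


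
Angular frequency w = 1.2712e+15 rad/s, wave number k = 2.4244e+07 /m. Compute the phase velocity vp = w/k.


vp = w / k
= 1.2712e+15 / 2.4244e+07
= 5.2434e+07 m/s

5.2434e+07


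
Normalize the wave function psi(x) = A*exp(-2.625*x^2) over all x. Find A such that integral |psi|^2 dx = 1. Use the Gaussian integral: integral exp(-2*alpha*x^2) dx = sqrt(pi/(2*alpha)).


integral |psi|^2 dx = A^2 * sqrt(pi/(2*alpha)) = 1
A^2 = sqrt(2*alpha/pi)
= sqrt(2 * 2.625 / pi)
= 1.292721
A = sqrt(1.292721)
= 1.137

1.137


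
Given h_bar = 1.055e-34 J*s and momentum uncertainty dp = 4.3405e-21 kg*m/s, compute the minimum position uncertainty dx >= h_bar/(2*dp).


dx = h_bar / (2 * dp)
= 1.055e-34 / (2 * 4.3405e-21)
= 1.055e-34 / 8.6810e-21
= 1.2153e-14 m

1.2153e-14


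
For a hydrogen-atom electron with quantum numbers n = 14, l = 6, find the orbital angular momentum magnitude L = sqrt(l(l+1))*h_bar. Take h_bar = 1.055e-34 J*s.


L = sqrt(l*(l+1)) * h_bar
= sqrt(6 * 7) * 1.055e-34
= sqrt(42) * 1.055e-34
= 6.4807 * 1.055e-34
= 6.8372e-34 J*s

6.8372e-34


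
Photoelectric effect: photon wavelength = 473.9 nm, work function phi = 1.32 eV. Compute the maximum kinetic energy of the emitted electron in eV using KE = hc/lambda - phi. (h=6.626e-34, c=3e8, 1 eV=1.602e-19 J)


E_photon = hc / lambda
= (6.626e-34)(3e8) / (473.9e-9)
= 4.1946e-19 J
= 2.6183 eV
KE = E_photon - phi
= 2.6183 - 1.32
= 1.2983 eV

1.2983


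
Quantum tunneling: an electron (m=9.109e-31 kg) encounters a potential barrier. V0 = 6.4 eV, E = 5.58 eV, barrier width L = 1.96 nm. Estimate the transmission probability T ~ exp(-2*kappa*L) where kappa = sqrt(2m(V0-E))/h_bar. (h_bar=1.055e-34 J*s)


V0 - E = 0.82 eV = 1.3136e-19 J
kappa = sqrt(2 * m * (V0-E)) / h_bar
= sqrt(2 * 9.109e-31 * 1.3136e-19) / 1.055e-34
= 4.6370e+09 /m
2*kappa*L = 2 * 4.6370e+09 * 1.96e-9
= 18.177
T = exp(-18.177) = 1.275941e-08

1.275941e-08


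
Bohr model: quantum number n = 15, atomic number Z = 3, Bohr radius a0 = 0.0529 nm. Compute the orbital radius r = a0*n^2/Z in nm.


r = a0 * n^2 / Z
= 0.0529 * 15^2 / 3
= 0.0529 * 225 / 3
= 3.9675 nm

3.9675


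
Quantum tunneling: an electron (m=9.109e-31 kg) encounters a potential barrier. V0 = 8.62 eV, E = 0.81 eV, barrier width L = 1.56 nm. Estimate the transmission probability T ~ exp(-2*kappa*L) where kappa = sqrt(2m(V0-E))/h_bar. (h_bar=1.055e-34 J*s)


V0 - E = 7.81 eV = 1.2512e-18 J
kappa = sqrt(2 * m * (V0-E)) / h_bar
= sqrt(2 * 9.109e-31 * 1.2512e-18) / 1.055e-34
= 1.4310e+10 /m
2*kappa*L = 2 * 1.4310e+10 * 1.56e-9
= 44.6487
T = exp(-44.6487) = 4.067208e-20

4.067208e-20


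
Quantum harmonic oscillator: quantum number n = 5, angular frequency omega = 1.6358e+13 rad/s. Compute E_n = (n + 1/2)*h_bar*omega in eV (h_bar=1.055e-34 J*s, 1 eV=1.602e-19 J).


E = (n + 1/2) * h_bar * omega
= (5 + 0.5) * 1.055e-34 * 1.6358e+13
= 5.5 * 1.7258e-21
= 9.4917e-21 J
= 0.0592 eV

0.0592


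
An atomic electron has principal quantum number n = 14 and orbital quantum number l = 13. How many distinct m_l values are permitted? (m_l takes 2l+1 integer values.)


m_l ranges from -l to +l in integer steps
So m_l goes from -13 to +13
Count = 2l + 1 = 2*13 + 1
= 27

27


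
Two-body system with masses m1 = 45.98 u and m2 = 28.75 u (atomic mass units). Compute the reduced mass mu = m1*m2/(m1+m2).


mu = m1 * m2 / (m1 + m2)
= 45.98 * 28.75 / (45.98 + 28.75)
= 1321.925 / 74.73
= 17.6893 u

17.6893


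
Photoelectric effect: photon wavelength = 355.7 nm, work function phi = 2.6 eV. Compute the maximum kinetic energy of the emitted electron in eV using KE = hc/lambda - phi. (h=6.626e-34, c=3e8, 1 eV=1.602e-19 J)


E_photon = hc / lambda
= (6.626e-34)(3e8) / (355.7e-9)
= 5.5884e-19 J
= 3.4884 eV
KE = E_photon - phi
= 3.4884 - 2.6
= 0.8884 eV

0.8884


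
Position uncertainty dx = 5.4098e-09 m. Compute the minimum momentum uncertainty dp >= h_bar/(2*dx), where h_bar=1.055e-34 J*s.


dp = h_bar / (2 * dx)
= 1.055e-34 / (2 * 5.4098e-09)
= 1.055e-34 / 1.0820e-08
= 9.7508e-27 kg*m/s

9.7508e-27


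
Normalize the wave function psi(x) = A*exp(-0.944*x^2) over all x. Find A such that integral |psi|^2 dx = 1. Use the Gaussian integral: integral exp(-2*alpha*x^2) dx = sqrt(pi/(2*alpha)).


integral |psi|^2 dx = A^2 * sqrt(pi/(2*alpha)) = 1
A^2 = sqrt(2*alpha/pi)
= sqrt(2 * 0.944 / pi)
= 0.775222
A = sqrt(0.775222)
= 0.8805

0.8805


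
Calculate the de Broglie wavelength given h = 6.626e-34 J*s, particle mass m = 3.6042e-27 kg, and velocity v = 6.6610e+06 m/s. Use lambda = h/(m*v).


lambda = h / (m * v)
= 6.626e-34 / (3.6042e-27 * 6.6610e+06)
= 6.626e-34 / 2.4008e-20
= 2.7600e-14 m

2.7600e-14


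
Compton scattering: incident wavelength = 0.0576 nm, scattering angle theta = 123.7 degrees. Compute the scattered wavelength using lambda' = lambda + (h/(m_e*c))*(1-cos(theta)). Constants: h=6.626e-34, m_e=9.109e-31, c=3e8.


Compton wavelength: h/(m_e*c) = 2.4247e-12 m
d_lambda = 2.4247e-12 * (1 - cos(123.7 deg))
= 2.4247e-12 * 1.554844
= 3.7700e-12 m = 0.00377 nm
lambda' = 0.0576 + 0.00377
= 0.06137 nm

0.06137


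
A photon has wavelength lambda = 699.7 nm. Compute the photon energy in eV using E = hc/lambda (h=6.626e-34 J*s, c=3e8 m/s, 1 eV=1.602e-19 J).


E = hc / lambda
= (6.626e-34)(3e8) / (699.7e-9)
= 1.9878e-25 / 6.9970e-07
= 2.8409e-19 J
Converting to eV: 2.8409e-19 / 1.602e-19
= 1.7734 eV

1.7734


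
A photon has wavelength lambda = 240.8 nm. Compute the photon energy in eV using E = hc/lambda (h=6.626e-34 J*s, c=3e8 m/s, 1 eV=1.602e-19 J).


E = hc / lambda
= (6.626e-34)(3e8) / (240.8e-9)
= 1.9878e-25 / 2.4080e-07
= 8.2550e-19 J
Converting to eV: 8.2550e-19 / 1.602e-19
= 5.1529 eV

5.1529


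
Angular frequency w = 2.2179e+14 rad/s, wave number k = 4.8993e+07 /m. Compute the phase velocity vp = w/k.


vp = w / k
= 2.2179e+14 / 4.8993e+07
= 4.5270e+06 m/s

4.5270e+06


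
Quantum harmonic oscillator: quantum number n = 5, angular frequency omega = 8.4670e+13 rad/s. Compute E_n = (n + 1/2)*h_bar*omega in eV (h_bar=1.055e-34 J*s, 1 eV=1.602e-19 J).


E = (n + 1/2) * h_bar * omega
= (5 + 0.5) * 1.055e-34 * 8.4670e+13
= 5.5 * 8.9327e-21
= 4.9130e-20 J
= 0.3067 eV

0.3067


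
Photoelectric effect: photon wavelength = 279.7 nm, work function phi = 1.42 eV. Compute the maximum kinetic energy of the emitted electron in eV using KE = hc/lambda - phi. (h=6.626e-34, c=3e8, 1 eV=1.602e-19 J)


E_photon = hc / lambda
= (6.626e-34)(3e8) / (279.7e-9)
= 7.1069e-19 J
= 4.4363 eV
KE = E_photon - phi
= 4.4363 - 1.42
= 3.0163 eV

3.0163


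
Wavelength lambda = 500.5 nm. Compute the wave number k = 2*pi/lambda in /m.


k = 2 * pi / lambda
= 6.2832 / (500.5e-9)
= 6.2832 / 5.0050e-07
= 1.2554e+07 /m

1.2554e+07


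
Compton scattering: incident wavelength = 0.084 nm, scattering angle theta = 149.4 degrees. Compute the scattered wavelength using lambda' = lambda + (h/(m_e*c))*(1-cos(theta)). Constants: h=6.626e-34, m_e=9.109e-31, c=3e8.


Compton wavelength: h/(m_e*c) = 2.4247e-12 m
d_lambda = 2.4247e-12 * (1 - cos(149.4 deg))
= 2.4247e-12 * 1.860742
= 4.5118e-12 m = 0.004512 nm
lambda' = 0.084 + 0.004512
= 0.088512 nm

0.088512


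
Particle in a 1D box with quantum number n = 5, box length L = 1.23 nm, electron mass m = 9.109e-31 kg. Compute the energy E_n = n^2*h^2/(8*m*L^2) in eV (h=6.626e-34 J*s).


E = n^2 * h^2 / (8 * m * L^2)
= 5^2 * (6.626e-34)^2 / (8 * 9.109e-31 * (1.23e-9)^2)
= 25 * 4.3904e-67 / (8 * 9.109e-31 * 1.5129e-18)
= 9.9557e-19 J
= 6.2145 eV

6.2145


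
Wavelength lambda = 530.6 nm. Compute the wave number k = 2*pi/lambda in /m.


k = 2 * pi / lambda
= 6.2832 / (530.6e-9)
= 6.2832 / 5.3060e-07
= 1.1842e+07 /m

1.1842e+07


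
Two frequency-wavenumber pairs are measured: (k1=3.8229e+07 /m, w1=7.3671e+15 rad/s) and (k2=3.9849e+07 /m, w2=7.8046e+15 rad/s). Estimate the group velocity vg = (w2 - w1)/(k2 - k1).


vg = (w2 - w1) / (k2 - k1)
= (7.8046e+15 - 7.3671e+15) / (3.9849e+07 - 3.8229e+07)
= 4.3750e+14 / 1.6200e+06
= 2.7006e+08 m/s

2.7006e+08


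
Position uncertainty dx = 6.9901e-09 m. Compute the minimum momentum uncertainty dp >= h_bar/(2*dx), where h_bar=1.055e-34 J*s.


dp = h_bar / (2 * dx)
= 1.055e-34 / (2 * 6.9901e-09)
= 1.055e-34 / 1.3980e-08
= 7.5464e-27 kg*m/s

7.5464e-27


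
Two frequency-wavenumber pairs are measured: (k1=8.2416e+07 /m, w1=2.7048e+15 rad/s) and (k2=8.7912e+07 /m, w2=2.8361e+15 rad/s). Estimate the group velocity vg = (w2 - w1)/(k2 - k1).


vg = (w2 - w1) / (k2 - k1)
= (2.8361e+15 - 2.7048e+15) / (8.7912e+07 - 8.2416e+07)
= 1.3130e+14 / 5.4960e+06
= 2.3890e+07 m/s

2.3890e+07


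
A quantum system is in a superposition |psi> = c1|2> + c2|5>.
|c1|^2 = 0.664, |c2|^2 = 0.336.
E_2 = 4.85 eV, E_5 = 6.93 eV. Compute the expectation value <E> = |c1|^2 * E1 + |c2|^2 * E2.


<E> = |c1|^2 * E1 + |c2|^2 * E2
= 0.664 * 4.85 + 0.336 * 6.93
= 3.2204 + 2.3285
= 5.5489 eV

5.5489


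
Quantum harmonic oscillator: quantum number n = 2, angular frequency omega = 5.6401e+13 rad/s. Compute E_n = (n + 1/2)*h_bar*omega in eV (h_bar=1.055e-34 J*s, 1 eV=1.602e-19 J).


E = (n + 1/2) * h_bar * omega
= (2 + 0.5) * 1.055e-34 * 5.6401e+13
= 2.5 * 5.9503e-21
= 1.4876e-20 J
= 0.0929 eV

0.0929


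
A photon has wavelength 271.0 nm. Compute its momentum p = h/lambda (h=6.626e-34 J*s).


p = h / lambda
= 6.626e-34 / (271.0e-9)
= 6.626e-34 / 2.7100e-07
= 2.4450e-27 kg*m/s

2.4450e-27


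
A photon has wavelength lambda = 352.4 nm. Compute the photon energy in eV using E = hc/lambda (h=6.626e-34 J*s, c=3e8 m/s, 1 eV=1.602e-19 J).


E = hc / lambda
= (6.626e-34)(3e8) / (352.4e-9)
= 1.9878e-25 / 3.5240e-07
= 5.6407e-19 J
Converting to eV: 5.6407e-19 / 1.602e-19
= 3.5211 eV

3.5211


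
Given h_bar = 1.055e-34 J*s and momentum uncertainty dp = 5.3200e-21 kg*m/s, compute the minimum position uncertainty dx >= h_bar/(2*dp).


dx = h_bar / (2 * dp)
= 1.055e-34 / (2 * 5.3200e-21)
= 1.055e-34 / 1.0640e-20
= 9.9154e-15 m

9.9154e-15


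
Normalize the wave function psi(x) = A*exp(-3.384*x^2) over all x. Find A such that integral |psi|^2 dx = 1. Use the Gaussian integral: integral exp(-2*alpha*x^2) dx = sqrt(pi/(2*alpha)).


integral |psi|^2 dx = A^2 * sqrt(pi/(2*alpha)) = 1
A^2 = sqrt(2*alpha/pi)
= sqrt(2 * 3.384 / pi)
= 1.467761
A = sqrt(1.467761)
= 1.2115

1.2115


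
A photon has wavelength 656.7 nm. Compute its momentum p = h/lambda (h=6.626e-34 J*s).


p = h / lambda
= 6.626e-34 / (656.7e-9)
= 6.626e-34 / 6.5670e-07
= 1.0090e-27 kg*m/s

1.0090e-27


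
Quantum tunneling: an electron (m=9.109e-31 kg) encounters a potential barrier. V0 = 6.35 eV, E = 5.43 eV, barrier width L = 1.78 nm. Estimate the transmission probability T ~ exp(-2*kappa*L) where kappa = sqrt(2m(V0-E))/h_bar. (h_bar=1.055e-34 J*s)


V0 - E = 0.92 eV = 1.4738e-19 J
kappa = sqrt(2 * m * (V0-E)) / h_bar
= sqrt(2 * 9.109e-31 * 1.4738e-19) / 1.055e-34
= 4.9116e+09 /m
2*kappa*L = 2 * 4.9116e+09 * 1.78e-9
= 17.4853
T = exp(-17.4853) = 2.548187e-08

2.548187e-08


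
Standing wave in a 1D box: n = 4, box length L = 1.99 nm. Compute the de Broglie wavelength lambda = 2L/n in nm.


lambda = 2L / n
= 2 * 1.99 / 4
= 3.98 / 4
= 0.995 nm

0.995


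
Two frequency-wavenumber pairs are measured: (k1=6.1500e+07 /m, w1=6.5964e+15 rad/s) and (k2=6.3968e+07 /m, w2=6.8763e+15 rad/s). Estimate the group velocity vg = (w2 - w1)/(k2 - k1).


vg = (w2 - w1) / (k2 - k1)
= (6.8763e+15 - 6.5964e+15) / (6.3968e+07 - 6.1500e+07)
= 2.7990e+14 / 2.4680e+06
= 1.1341e+08 m/s

1.1341e+08


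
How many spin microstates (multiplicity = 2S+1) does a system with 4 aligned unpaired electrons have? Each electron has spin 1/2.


Total spin S = N * (1/2) = 4 * 0.5 = 2.0
Spin multiplicity = 2S + 1
= 2 * 2.0 + 1
= 5

5


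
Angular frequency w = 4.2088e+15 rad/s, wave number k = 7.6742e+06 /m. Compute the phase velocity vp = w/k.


vp = w / k
= 4.2088e+15 / 7.6742e+06
= 5.4844e+08 m/s

5.4844e+08


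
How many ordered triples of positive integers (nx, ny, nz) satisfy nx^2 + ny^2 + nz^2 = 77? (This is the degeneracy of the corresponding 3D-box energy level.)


Enumerate all (nx, ny, nz) with nx^2 + ny^2 + nz^2 = 77:
(2,3,8)
(2,8,3)
(3,2,8)
(3,8,2)
(4,5,6)
(4,6,5)
(5,4,6)
(5,6,4)
(6,4,5)
(6,5,4)
(8,2,3)
(8,3,2)
Total degeneracy = 12

12


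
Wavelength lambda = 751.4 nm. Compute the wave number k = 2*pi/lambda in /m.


k = 2 * pi / lambda
= 6.2832 / (751.4e-9)
= 6.2832 / 7.5140e-07
= 8.3620e+06 /m

8.3620e+06


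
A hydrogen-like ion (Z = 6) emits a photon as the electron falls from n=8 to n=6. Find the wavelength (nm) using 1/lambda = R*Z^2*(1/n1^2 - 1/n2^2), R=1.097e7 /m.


1/lambda = R * Z^2 * (1/n1^2 - 1/n2^2)
= 1.097e7 * 6^2 * (1/6^2 - 1/8^2)
= 1.097e7 * 36 * (0.027778 - 0.015625)
= 4.7994e+06 /m
lambda = 1 / 4.7994e+06
= 208.3605 nm

208.3605


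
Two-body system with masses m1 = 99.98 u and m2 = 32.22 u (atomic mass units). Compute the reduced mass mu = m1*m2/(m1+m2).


mu = m1 * m2 / (m1 + m2)
= 99.98 * 32.22 / (99.98 + 32.22)
= 3221.3556 / 132.2
= 24.3673 u

24.3673


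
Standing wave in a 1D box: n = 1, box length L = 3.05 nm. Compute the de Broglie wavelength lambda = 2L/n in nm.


lambda = 2L / n
= 2 * 3.05 / 1
= 6.1 / 1
= 6.1 nm

6.1


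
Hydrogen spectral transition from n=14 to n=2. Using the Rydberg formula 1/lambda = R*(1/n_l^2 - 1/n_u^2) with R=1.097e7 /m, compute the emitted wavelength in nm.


1/lambda = R * (1/n_l^2 - 1/n_u^2)
= 1.097e7 * (1/2^2 - 1/14^2)
= 1.097e7 * (0.25 - 0.005102)
= 1.097e7 * 0.244898
= 2.6865e+06 /m
lambda = 1 / 2.6865e+06 = 372.2273 nm

372.2273


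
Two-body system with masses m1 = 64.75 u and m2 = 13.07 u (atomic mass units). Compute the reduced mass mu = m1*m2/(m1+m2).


mu = m1 * m2 / (m1 + m2)
= 64.75 * 13.07 / (64.75 + 13.07)
= 846.2825 / 77.82
= 10.8749 u

10.8749


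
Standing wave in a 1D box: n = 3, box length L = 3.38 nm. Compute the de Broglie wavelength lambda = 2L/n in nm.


lambda = 2L / n
= 2 * 3.38 / 3
= 6.76 / 3
= 2.2533 nm

2.2533


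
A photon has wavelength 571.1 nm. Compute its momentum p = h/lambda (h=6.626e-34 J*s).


p = h / lambda
= 6.626e-34 / (571.1e-9)
= 6.626e-34 / 5.7110e-07
= 1.1602e-27 kg*m/s

1.1602e-27


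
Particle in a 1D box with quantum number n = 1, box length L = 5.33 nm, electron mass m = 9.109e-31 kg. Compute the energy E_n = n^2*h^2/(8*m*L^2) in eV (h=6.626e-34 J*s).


E = n^2 * h^2 / (8 * m * L^2)
= 1^2 * (6.626e-34)^2 / (8 * 9.109e-31 * (5.33e-9)^2)
= 1 * 4.3904e-67 / (8 * 9.109e-31 * 2.8409e-17)
= 2.1207e-21 J
= 0.0132 eV

0.0132


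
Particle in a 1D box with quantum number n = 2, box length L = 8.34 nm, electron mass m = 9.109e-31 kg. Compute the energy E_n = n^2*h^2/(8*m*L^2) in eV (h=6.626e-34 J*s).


E = n^2 * h^2 / (8 * m * L^2)
= 2^2 * (6.626e-34)^2 / (8 * 9.109e-31 * (8.34e-9)^2)
= 4 * 4.3904e-67 / (8 * 9.109e-31 * 6.9556e-17)
= 3.4647e-21 J
= 0.0216 eV

0.0216


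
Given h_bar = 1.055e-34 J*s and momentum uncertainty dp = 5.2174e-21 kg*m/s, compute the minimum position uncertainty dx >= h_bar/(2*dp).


dx = h_bar / (2 * dp)
= 1.055e-34 / (2 * 5.2174e-21)
= 1.055e-34 / 1.0435e-20
= 1.0110e-14 m

1.0110e-14


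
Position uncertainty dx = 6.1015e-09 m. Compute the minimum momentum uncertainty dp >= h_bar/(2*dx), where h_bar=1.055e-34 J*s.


dp = h_bar / (2 * dx)
= 1.055e-34 / (2 * 6.1015e-09)
= 1.055e-34 / 1.2203e-08
= 8.6454e-27 kg*m/s

8.6454e-27


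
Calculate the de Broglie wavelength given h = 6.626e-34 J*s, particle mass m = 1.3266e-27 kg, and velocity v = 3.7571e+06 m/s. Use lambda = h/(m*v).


lambda = h / (m * v)
= 6.626e-34 / (1.3266e-27 * 3.7571e+06)
= 6.626e-34 / 4.9842e-21
= 1.3294e-13 m

1.3294e-13


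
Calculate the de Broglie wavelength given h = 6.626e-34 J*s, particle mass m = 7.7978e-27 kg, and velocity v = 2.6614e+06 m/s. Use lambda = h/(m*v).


lambda = h / (m * v)
= 6.626e-34 / (7.7978e-27 * 2.6614e+06)
= 6.626e-34 / 2.0753e-20
= 3.1928e-14 m

3.1928e-14


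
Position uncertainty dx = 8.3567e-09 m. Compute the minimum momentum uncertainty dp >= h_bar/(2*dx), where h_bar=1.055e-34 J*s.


dp = h_bar / (2 * dx)
= 1.055e-34 / (2 * 8.3567e-09)
= 1.055e-34 / 1.6713e-08
= 6.3123e-27 kg*m/s

6.3123e-27


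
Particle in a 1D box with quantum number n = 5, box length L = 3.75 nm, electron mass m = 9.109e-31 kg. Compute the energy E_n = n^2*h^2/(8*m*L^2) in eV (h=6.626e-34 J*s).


E = n^2 * h^2 / (8 * m * L^2)
= 5^2 * (6.626e-34)^2 / (8 * 9.109e-31 * (3.75e-9)^2)
= 25 * 4.3904e-67 / (8 * 9.109e-31 * 1.4063e-17)
= 1.0711e-19 J
= 0.6686 eV

0.6686


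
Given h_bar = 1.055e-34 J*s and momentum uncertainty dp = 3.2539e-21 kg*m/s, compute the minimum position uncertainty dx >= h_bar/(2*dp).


dx = h_bar / (2 * dp)
= 1.055e-34 / (2 * 3.2539e-21)
= 1.055e-34 / 6.5078e-21
= 1.6211e-14 m

1.6211e-14


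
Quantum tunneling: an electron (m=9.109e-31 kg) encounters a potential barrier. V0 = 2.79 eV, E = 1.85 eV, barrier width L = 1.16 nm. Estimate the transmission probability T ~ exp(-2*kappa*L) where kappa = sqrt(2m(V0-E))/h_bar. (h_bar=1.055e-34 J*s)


V0 - E = 0.94 eV = 1.5059e-19 J
kappa = sqrt(2 * m * (V0-E)) / h_bar
= sqrt(2 * 9.109e-31 * 1.5059e-19) / 1.055e-34
= 4.9647e+09 /m
2*kappa*L = 2 * 4.9647e+09 * 1.16e-9
= 11.5181
T = exp(-11.5181) = 9.948332e-06

9.948332e-06


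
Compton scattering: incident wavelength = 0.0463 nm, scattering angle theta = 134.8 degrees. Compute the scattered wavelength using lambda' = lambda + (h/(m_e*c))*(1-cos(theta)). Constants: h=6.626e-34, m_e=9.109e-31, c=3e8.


Compton wavelength: h/(m_e*c) = 2.4247e-12 m
d_lambda = 2.4247e-12 * (1 - cos(134.8 deg))
= 2.4247e-12 * 1.704634
= 4.1332e-12 m = 0.004133 nm
lambda' = 0.0463 + 0.004133
= 0.050433 nm

0.050433


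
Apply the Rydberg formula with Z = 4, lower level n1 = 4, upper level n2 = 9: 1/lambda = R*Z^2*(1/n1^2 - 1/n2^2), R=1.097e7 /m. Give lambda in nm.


1/lambda = R * Z^2 * (1/n1^2 - 1/n2^2)
= 1.097e7 * 4^2 * (1/4^2 - 1/9^2)
= 1.097e7 * 16 * (0.0625 - 0.012346)
= 8.8031e+06 /m
lambda = 1 / 8.8031e+06
= 113.5965 nm

113.5965


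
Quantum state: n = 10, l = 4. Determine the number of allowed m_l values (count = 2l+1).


m_l ranges from -l to +l in integer steps
So m_l goes from -4 to +4
Count = 2l + 1 = 2*4 + 1
= 9

9


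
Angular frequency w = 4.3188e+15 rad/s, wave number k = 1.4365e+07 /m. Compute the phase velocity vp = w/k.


vp = w / k
= 4.3188e+15 / 1.4365e+07
= 3.0065e+08 m/s

3.0065e+08


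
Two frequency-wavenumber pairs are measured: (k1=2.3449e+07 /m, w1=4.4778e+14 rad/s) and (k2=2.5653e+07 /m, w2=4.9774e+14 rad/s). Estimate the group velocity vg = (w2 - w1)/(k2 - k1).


vg = (w2 - w1) / (k2 - k1)
= (4.9774e+14 - 4.4778e+14) / (2.5653e+07 - 2.3449e+07)
= 4.9960e+13 / 2.2040e+06
= 2.2668e+07 m/s

2.2668e+07


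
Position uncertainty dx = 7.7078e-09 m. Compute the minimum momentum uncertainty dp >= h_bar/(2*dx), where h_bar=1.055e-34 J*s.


dp = h_bar / (2 * dx)
= 1.055e-34 / (2 * 7.7078e-09)
= 1.055e-34 / 1.5416e-08
= 6.8437e-27 kg*m/s

6.8437e-27


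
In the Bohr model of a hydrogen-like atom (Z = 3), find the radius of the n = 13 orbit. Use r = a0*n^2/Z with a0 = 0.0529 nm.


r = a0 * n^2 / Z
= 0.0529 * 13^2 / 3
= 0.0529 * 169 / 3
= 2.98 nm

2.98


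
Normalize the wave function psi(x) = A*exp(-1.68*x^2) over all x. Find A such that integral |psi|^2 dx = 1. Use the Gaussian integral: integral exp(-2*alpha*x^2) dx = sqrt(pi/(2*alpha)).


integral |psi|^2 dx = A^2 * sqrt(pi/(2*alpha)) = 1
A^2 = sqrt(2*alpha/pi)
= sqrt(2 * 1.68 / pi)
= 1.034177
A = sqrt(1.034177)
= 1.0169

1.0169


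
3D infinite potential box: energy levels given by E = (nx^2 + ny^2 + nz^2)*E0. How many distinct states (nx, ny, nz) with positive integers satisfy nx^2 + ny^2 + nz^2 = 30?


Enumerate all (nx, ny, nz) with nx^2 + ny^2 + nz^2 = 30:
(1,2,5)
(1,5,2)
(2,1,5)
(2,5,1)
(5,1,2)
(5,2,1)
Total degeneracy = 6

6


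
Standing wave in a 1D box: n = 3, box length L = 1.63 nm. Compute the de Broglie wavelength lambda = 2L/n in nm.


lambda = 2L / n
= 2 * 1.63 / 3
= 3.26 / 3
= 1.0867 nm

1.0867


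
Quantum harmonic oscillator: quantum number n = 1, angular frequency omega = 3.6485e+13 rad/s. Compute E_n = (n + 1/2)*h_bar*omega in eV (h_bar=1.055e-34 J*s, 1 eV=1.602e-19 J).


E = (n + 1/2) * h_bar * omega
= (1 + 0.5) * 1.055e-34 * 3.6485e+13
= 1.5 * 3.8492e-21
= 5.7738e-21 J
= 0.036 eV

0.036


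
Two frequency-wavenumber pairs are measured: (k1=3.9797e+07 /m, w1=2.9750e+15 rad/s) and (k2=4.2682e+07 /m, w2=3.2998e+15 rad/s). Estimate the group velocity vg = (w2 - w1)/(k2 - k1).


vg = (w2 - w1) / (k2 - k1)
= (3.2998e+15 - 2.9750e+15) / (4.2682e+07 - 3.9797e+07)
= 3.2480e+14 / 2.8850e+06
= 1.1258e+08 m/s

1.1258e+08


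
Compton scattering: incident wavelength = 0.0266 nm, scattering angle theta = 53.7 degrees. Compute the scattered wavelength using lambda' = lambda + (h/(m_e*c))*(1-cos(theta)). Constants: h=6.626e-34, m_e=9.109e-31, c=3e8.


Compton wavelength: h/(m_e*c) = 2.4247e-12 m
d_lambda = 2.4247e-12 * (1 - cos(53.7 deg))
= 2.4247e-12 * 0.407987
= 9.8925e-13 m = 0.000989 nm
lambda' = 0.0266 + 0.000989
= 0.027589 nm

0.027589


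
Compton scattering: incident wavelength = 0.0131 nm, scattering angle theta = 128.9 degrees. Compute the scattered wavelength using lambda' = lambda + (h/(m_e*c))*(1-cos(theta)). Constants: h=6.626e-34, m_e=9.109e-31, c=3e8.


Compton wavelength: h/(m_e*c) = 2.4247e-12 m
d_lambda = 2.4247e-12 * (1 - cos(128.9 deg))
= 2.4247e-12 * 1.627963
= 3.9473e-12 m = 0.003947 nm
lambda' = 0.0131 + 0.003947
= 0.017047 nm

0.017047


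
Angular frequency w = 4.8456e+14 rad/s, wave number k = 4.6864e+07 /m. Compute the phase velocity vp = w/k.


vp = w / k
= 4.8456e+14 / 4.6864e+07
= 1.0340e+07 m/s

1.0340e+07


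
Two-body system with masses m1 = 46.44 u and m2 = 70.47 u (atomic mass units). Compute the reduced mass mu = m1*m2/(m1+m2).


mu = m1 * m2 / (m1 + m2)
= 46.44 * 70.47 / (46.44 + 70.47)
= 3272.6268 / 116.91
= 27.9927 u

27.9927


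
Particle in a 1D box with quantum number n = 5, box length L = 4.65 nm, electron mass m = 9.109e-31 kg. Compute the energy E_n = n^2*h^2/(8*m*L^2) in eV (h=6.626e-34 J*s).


E = n^2 * h^2 / (8 * m * L^2)
= 5^2 * (6.626e-34)^2 / (8 * 9.109e-31 * (4.65e-9)^2)
= 25 * 4.3904e-67 / (8 * 9.109e-31 * 2.1623e-17)
= 6.9659e-20 J
= 0.4348 eV

0.4348


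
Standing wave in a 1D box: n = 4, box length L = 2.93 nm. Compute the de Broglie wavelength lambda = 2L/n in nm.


lambda = 2L / n
= 2 * 2.93 / 4
= 5.86 / 4
= 1.465 nm

1.465


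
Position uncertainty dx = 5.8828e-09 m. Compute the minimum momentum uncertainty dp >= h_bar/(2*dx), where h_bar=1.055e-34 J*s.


dp = h_bar / (2 * dx)
= 1.055e-34 / (2 * 5.8828e-09)
= 1.055e-34 / 1.1766e-08
= 8.9668e-27 kg*m/s

8.9668e-27


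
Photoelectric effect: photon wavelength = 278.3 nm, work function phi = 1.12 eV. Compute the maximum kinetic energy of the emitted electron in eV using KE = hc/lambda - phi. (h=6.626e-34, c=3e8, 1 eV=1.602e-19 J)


E_photon = hc / lambda
= (6.626e-34)(3e8) / (278.3e-9)
= 7.1427e-19 J
= 4.4586 eV
KE = E_photon - phi
= 4.4586 - 1.12
= 3.3386 eV

3.3386


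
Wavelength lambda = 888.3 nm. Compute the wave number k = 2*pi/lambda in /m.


k = 2 * pi / lambda
= 6.2832 / (888.3e-9)
= 6.2832 / 8.8830e-07
= 7.0733e+06 /m

7.0733e+06


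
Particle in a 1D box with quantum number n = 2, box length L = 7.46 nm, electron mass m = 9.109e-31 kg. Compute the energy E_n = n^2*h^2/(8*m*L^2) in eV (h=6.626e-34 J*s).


E = n^2 * h^2 / (8 * m * L^2)
= 2^2 * (6.626e-34)^2 / (8 * 9.109e-31 * (7.46e-9)^2)
= 4 * 4.3904e-67 / (8 * 9.109e-31 * 5.5652e-17)
= 4.3304e-21 J
= 0.027 eV

0.027


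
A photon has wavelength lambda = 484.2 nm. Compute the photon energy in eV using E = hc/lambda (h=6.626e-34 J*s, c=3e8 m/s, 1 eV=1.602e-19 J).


E = hc / lambda
= (6.626e-34)(3e8) / (484.2e-9)
= 1.9878e-25 / 4.8420e-07
= 4.1053e-19 J
Converting to eV: 4.1053e-19 / 1.602e-19
= 2.5626 eV

2.5626


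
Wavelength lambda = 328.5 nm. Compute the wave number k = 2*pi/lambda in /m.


k = 2 * pi / lambda
= 6.2832 / (328.5e-9)
= 6.2832 / 3.2850e-07
= 1.9127e+07 /m

1.9127e+07


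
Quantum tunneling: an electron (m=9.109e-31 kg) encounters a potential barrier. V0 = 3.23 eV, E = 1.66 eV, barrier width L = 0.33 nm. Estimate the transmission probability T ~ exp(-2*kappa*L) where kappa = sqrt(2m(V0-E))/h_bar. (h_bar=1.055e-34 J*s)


V0 - E = 1.57 eV = 2.5151e-19 J
kappa = sqrt(2 * m * (V0-E)) / h_bar
= sqrt(2 * 9.109e-31 * 2.5151e-19) / 1.055e-34
= 6.4162e+09 /m
2*kappa*L = 2 * 6.4162e+09 * 0.33e-9
= 4.2347
T = exp(-4.2347) = 1.448412e-02

1.448412e-02


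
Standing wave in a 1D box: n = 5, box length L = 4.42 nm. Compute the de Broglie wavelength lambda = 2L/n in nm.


lambda = 2L / n
= 2 * 4.42 / 5
= 8.84 / 5
= 1.768 nm

1.768


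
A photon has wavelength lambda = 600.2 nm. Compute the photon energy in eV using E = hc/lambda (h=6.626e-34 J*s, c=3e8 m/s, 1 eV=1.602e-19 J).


E = hc / lambda
= (6.626e-34)(3e8) / (600.2e-9)
= 1.9878e-25 / 6.0020e-07
= 3.3119e-19 J
Converting to eV: 3.3119e-19 / 1.602e-19
= 2.0674 eV

2.0674


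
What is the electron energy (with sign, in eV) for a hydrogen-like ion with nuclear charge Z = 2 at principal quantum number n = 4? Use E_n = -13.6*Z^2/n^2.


E_n = -13.6 * Z^2 / n^2
= -13.6 * 2^2 / 4^2
= -13.6 * 4 / 16
= -3.4 eV

-3.4


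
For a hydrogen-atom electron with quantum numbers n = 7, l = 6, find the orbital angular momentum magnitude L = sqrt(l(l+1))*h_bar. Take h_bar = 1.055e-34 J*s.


L = sqrt(l*(l+1)) * h_bar
= sqrt(6 * 7) * 1.055e-34
= sqrt(42) * 1.055e-34
= 6.4807 * 1.055e-34
= 6.8372e-34 J*s

6.8372e-34


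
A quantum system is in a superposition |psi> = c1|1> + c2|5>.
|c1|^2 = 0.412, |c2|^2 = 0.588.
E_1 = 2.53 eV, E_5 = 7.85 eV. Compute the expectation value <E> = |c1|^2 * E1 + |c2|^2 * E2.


<E> = |c1|^2 * E1 + |c2|^2 * E2
= 0.412 * 2.53 + 0.588 * 7.85
= 1.0424 + 4.6158
= 5.6582 eV

5.6582


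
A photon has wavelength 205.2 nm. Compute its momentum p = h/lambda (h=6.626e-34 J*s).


p = h / lambda
= 6.626e-34 / (205.2e-9)
= 6.626e-34 / 2.0520e-07
= 3.2290e-27 kg*m/s

3.2290e-27


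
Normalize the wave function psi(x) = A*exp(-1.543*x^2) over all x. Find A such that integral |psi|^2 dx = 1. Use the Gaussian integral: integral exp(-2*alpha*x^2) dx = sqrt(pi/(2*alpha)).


integral |psi|^2 dx = A^2 * sqrt(pi/(2*alpha)) = 1
A^2 = sqrt(2*alpha/pi)
= sqrt(2 * 1.543 / pi)
= 0.991113
A = sqrt(0.991113)
= 0.9955

0.9955


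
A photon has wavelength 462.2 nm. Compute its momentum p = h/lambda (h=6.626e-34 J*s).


p = h / lambda
= 6.626e-34 / (462.2e-9)
= 6.626e-34 / 4.6220e-07
= 1.4336e-27 kg*m/s

1.4336e-27


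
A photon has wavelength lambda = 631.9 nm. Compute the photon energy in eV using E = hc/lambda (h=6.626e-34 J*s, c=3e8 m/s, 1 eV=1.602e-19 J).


E = hc / lambda
= (6.626e-34)(3e8) / (631.9e-9)
= 1.9878e-25 / 6.3190e-07
= 3.1458e-19 J
Converting to eV: 3.1458e-19 / 1.602e-19
= 1.9636 eV

1.9636


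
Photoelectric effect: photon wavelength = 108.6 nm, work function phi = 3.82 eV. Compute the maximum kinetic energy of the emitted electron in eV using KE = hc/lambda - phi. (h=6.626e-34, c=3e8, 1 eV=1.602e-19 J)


E_photon = hc / lambda
= (6.626e-34)(3e8) / (108.6e-9)
= 1.8304e-18 J
= 11.4256 eV
KE = E_photon - phi
= 11.4256 - 3.82
= 7.6056 eV

7.6056


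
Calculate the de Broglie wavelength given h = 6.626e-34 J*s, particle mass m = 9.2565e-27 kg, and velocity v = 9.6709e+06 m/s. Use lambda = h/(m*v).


lambda = h / (m * v)
= 6.626e-34 / (9.2565e-27 * 9.6709e+06)
= 6.626e-34 / 8.9519e-20
= 7.4018e-15 m

7.4018e-15


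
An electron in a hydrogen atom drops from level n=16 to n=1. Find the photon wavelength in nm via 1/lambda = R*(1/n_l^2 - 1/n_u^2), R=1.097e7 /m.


1/lambda = R * (1/n_l^2 - 1/n_u^2)
= 1.097e7 * (1/1^2 - 1/16^2)
= 1.097e7 * (1.0 - 0.003906)
= 1.097e7 * 0.996094
= 1.0927e+07 /m
lambda = 1 / 1.0927e+07 = 91.5152 nm

91.5152


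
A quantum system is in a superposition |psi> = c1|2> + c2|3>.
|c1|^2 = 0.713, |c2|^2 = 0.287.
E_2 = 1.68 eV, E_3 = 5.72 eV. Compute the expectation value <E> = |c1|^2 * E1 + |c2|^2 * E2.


<E> = |c1|^2 * E1 + |c2|^2 * E2
= 0.713 * 1.68 + 0.287 * 5.72
= 1.1978 + 1.6416
= 2.8395 eV

2.8395


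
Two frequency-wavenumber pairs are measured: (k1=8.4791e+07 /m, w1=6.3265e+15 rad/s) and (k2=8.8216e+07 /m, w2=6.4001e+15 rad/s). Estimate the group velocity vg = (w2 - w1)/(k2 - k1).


vg = (w2 - w1) / (k2 - k1)
= (6.4001e+15 - 6.3265e+15) / (8.8216e+07 - 8.4791e+07)
= 7.3600e+13 / 3.4250e+06
= 2.1489e+07 m/s

2.1489e+07


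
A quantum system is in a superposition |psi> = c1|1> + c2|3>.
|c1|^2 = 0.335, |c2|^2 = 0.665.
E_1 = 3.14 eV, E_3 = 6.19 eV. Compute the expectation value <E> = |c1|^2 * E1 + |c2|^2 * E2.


<E> = |c1|^2 * E1 + |c2|^2 * E2
= 0.335 * 3.14 + 0.665 * 6.19
= 1.0519 + 4.1164
= 5.1683 eV

5.1683


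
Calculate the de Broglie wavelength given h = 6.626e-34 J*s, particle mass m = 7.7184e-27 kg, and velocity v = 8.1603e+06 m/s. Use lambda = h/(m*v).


lambda = h / (m * v)
= 6.626e-34 / (7.7184e-27 * 8.1603e+06)
= 6.626e-34 / 6.2984e-20
= 1.0520e-14 m

1.0520e-14


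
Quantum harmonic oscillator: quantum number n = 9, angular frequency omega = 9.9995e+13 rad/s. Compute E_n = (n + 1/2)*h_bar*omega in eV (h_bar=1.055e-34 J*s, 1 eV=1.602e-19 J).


E = (n + 1/2) * h_bar * omega
= (9 + 0.5) * 1.055e-34 * 9.9995e+13
= 9.5 * 1.0549e-20
= 1.0022e-19 J
= 0.6256 eV

0.6256


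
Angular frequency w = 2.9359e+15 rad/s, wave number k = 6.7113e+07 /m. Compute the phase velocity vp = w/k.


vp = w / k
= 2.9359e+15 / 6.7113e+07
= 4.3746e+07 m/s

4.3746e+07


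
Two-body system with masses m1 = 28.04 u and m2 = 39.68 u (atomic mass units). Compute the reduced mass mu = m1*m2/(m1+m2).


mu = m1 * m2 / (m1 + m2)
= 28.04 * 39.68 / (28.04 + 39.68)
= 1112.6272 / 67.72
= 16.4298 u

16.4298
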